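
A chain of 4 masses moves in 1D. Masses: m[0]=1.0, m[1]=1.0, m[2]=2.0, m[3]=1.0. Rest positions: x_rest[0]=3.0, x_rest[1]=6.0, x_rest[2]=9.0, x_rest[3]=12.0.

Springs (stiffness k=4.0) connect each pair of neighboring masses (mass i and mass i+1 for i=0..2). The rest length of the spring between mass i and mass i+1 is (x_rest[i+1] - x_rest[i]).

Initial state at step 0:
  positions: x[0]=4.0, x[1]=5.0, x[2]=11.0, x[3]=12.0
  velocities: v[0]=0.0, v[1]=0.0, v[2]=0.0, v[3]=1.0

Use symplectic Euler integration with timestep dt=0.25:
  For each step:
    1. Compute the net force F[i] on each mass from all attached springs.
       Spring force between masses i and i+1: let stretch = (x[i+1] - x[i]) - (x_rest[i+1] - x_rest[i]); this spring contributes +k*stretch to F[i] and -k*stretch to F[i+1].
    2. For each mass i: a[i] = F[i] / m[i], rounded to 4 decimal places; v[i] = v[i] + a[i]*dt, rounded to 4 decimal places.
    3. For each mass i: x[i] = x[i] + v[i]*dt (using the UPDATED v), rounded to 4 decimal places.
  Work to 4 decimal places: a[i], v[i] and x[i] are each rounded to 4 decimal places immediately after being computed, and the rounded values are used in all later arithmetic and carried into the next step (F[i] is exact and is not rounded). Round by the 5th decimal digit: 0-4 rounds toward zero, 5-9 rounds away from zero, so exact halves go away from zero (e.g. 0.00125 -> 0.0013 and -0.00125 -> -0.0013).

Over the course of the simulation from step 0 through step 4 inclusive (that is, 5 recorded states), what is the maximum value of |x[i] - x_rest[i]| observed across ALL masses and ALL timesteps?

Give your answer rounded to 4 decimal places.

Answer: 2.6329

Derivation:
Step 0: x=[4.0000 5.0000 11.0000 12.0000] v=[0.0000 0.0000 0.0000 1.0000]
Step 1: x=[3.5000 6.2500 10.3750 12.7500] v=[-2.0000 5.0000 -2.5000 3.0000]
Step 2: x=[2.9375 7.8438 9.5313 13.6563] v=[-2.2500 6.3750 -3.3750 3.6250]
Step 3: x=[2.8516 8.6329 8.9922 14.2813] v=[-0.3437 3.1562 -2.1563 2.5000]
Step 4: x=[3.4610 8.0665 9.0694 14.3340] v=[2.4376 -2.2658 0.3086 0.2109]
Max displacement = 2.6329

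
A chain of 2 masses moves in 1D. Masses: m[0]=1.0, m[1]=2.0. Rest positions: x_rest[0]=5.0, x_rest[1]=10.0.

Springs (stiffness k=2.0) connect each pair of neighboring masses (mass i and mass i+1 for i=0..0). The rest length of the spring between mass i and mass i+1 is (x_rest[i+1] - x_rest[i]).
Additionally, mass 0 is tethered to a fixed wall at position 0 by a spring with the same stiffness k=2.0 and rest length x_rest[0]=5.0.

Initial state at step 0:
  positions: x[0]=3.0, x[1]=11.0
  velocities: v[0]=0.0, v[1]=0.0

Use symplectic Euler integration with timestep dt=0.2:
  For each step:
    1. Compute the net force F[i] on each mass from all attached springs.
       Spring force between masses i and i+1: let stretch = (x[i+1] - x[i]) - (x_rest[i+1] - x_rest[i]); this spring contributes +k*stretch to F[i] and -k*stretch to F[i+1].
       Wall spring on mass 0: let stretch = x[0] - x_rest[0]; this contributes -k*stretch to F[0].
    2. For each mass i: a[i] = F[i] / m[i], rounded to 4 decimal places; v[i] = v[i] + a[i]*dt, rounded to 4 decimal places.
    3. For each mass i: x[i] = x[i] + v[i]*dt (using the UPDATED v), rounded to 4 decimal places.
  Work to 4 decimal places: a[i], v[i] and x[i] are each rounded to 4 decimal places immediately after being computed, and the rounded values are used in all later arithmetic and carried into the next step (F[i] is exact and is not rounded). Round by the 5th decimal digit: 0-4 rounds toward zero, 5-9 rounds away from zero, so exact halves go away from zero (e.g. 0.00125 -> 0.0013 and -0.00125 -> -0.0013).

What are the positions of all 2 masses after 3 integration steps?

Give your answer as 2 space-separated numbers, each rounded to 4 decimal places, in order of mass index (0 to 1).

Step 0: x=[3.0000 11.0000] v=[0.0000 0.0000]
Step 1: x=[3.4000 10.8800] v=[2.0000 -0.6000]
Step 2: x=[4.1264 10.6608] v=[3.6320 -1.0960]
Step 3: x=[5.0454 10.3802] v=[4.5952 -1.4029]

Answer: 5.0454 10.3802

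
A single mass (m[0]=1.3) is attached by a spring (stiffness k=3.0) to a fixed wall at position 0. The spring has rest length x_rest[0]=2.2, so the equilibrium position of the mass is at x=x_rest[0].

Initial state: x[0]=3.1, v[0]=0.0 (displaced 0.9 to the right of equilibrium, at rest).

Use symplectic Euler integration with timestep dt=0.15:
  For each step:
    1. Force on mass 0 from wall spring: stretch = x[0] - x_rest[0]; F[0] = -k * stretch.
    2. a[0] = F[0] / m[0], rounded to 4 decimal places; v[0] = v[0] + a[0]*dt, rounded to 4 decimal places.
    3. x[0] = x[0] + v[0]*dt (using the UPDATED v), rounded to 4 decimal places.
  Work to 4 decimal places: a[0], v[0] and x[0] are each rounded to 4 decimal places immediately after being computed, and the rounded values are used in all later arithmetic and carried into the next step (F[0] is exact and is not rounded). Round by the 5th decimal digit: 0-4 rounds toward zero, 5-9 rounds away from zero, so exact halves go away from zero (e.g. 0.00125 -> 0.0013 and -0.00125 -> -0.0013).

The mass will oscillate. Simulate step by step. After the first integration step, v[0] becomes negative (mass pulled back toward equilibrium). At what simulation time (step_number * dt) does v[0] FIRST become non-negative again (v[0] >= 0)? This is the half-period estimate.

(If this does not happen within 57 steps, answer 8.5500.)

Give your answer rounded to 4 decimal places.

Answer: 2.1000

Derivation:
Step 0: x=[3.1000] v=[0.0000]
Step 1: x=[3.0533] v=[-0.3115]
Step 2: x=[2.9623] v=[-0.6069]
Step 3: x=[2.8317] v=[-0.8708]
Step 4: x=[2.6683] v=[-1.0895]
Step 5: x=[2.4806] v=[-1.2516]
Step 6: x=[2.2783] v=[-1.3487]
Step 7: x=[2.0719] v=[-1.3758]
Step 8: x=[1.8722] v=[-1.3315]
Step 9: x=[1.6895] v=[-1.2180]
Step 10: x=[1.5333] v=[-1.0413]
Step 11: x=[1.4117] v=[-0.8105]
Step 12: x=[1.3311] v=[-0.5376]
Step 13: x=[1.2956] v=[-0.2368]
Step 14: x=[1.3070] v=[0.0763]
First v>=0 after going negative at step 14, time=2.1000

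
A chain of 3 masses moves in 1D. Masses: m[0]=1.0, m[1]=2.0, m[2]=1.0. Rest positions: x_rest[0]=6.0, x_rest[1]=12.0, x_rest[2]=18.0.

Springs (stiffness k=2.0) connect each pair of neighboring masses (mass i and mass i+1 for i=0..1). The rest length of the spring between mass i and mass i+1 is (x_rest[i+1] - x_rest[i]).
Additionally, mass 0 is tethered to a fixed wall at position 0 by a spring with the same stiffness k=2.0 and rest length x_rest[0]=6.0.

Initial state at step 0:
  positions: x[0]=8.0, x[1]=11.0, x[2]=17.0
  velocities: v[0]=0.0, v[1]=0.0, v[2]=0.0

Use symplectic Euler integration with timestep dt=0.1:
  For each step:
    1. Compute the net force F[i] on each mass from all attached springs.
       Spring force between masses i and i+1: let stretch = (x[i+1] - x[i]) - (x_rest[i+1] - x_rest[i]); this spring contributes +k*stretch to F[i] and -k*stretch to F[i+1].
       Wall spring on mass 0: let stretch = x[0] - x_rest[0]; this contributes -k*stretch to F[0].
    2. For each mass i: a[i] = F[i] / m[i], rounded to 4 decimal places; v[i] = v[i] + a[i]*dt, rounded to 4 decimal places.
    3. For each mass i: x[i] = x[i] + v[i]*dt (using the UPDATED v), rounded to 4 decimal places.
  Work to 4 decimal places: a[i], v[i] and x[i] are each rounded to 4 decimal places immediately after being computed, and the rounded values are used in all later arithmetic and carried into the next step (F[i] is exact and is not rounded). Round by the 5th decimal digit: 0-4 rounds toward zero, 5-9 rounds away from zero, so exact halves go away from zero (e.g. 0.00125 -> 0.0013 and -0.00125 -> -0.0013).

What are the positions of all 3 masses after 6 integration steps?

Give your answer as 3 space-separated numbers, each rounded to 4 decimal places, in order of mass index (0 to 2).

Step 0: x=[8.0000 11.0000 17.0000] v=[0.0000 0.0000 0.0000]
Step 1: x=[7.9000 11.0300 17.0000] v=[-1.0000 0.3000 0.0000]
Step 2: x=[7.7046 11.0884 17.0006] v=[-1.9540 0.5840 0.0060]
Step 3: x=[7.4228 11.1721 17.0030] v=[-2.8182 0.8368 0.0236]
Step 4: x=[7.0675 11.2766 17.0087] v=[-3.5529 1.0450 0.0574]
Step 5: x=[6.6550 11.3963 17.0198] v=[-4.1246 1.1973 0.1110]
Step 6: x=[6.2043 11.5249 17.0384] v=[-4.5073 1.2855 0.1863]

Answer: 6.2043 11.5249 17.0384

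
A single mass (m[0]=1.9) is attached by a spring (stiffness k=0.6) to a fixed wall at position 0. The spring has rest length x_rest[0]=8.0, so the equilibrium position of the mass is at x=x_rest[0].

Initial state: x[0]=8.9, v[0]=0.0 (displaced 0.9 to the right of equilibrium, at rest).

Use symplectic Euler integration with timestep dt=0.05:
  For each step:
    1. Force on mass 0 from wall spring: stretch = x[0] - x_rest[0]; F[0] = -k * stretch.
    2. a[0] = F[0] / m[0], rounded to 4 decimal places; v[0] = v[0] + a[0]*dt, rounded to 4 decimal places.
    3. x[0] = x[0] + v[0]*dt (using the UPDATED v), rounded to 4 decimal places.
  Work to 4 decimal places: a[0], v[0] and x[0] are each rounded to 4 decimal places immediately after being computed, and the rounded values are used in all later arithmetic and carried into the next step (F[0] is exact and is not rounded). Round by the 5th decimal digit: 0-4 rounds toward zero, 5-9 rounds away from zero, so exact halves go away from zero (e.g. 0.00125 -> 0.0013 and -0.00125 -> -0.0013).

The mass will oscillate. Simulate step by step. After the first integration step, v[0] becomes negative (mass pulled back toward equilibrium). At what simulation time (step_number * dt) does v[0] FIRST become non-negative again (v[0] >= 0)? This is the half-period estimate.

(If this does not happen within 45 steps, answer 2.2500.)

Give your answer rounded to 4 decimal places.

Answer: 2.2500

Derivation:
Step 0: x=[8.9000] v=[0.0000]
Step 1: x=[8.8993] v=[-0.0142]
Step 2: x=[8.8979] v=[-0.0284]
Step 3: x=[8.8958] v=[-0.0426]
Step 4: x=[8.8930] v=[-0.0567]
Step 5: x=[8.8895] v=[-0.0708]
Step 6: x=[8.8853] v=[-0.0848]
Step 7: x=[8.8804] v=[-0.0988]
Step 8: x=[8.8748] v=[-0.1127]
Step 9: x=[8.8685] v=[-0.1265]
Step 10: x=[8.8615] v=[-0.1402]
Step 11: x=[8.8538] v=[-0.1538]
Step 12: x=[8.8454] v=[-0.1673]
Step 13: x=[8.8364] v=[-0.1807]
Step 14: x=[8.8267] v=[-0.1939]
Step 15: x=[8.8164] v=[-0.2070]
Step 16: x=[8.8054] v=[-0.2199]
Step 17: x=[8.7938] v=[-0.2326]
Step 18: x=[8.7815] v=[-0.2451]
Step 19: x=[8.7686] v=[-0.2574]
Step 20: x=[8.7551] v=[-0.2695]
Step 21: x=[8.7410] v=[-0.2814]
Step 22: x=[8.7263] v=[-0.2931]
Step 23: x=[8.7111] v=[-0.3046]
Step 24: x=[8.6953] v=[-0.3158]
Step 25: x=[8.6790] v=[-0.3268]
Step 26: x=[8.6621] v=[-0.3375]
Step 27: x=[8.6447] v=[-0.3480]
Step 28: x=[8.6268] v=[-0.3582]
Step 29: x=[8.6084] v=[-0.3681]
Step 30: x=[8.5895] v=[-0.3777]
Step 31: x=[8.5702] v=[-0.3870]
Step 32: x=[8.5504] v=[-0.3960]
Step 33: x=[8.5302] v=[-0.4047]
Step 34: x=[8.5095] v=[-0.4131]
Step 35: x=[8.4884] v=[-0.4211]
Step 36: x=[8.4670] v=[-0.4288]
Step 37: x=[8.4452] v=[-0.4362]
Step 38: x=[8.4230] v=[-0.4432]
Step 39: x=[8.4005] v=[-0.4499]
Step 40: x=[8.3777] v=[-0.4562]
Step 41: x=[8.3546] v=[-0.4622]
Step 42: x=[8.3312] v=[-0.4678]
Step 43: x=[8.3076] v=[-0.4730]
Step 44: x=[8.2837] v=[-0.4779]
Step 45: x=[8.2596] v=[-0.4824]
v[0] did not become non-negative within 45 steps; using fallback time=2.2500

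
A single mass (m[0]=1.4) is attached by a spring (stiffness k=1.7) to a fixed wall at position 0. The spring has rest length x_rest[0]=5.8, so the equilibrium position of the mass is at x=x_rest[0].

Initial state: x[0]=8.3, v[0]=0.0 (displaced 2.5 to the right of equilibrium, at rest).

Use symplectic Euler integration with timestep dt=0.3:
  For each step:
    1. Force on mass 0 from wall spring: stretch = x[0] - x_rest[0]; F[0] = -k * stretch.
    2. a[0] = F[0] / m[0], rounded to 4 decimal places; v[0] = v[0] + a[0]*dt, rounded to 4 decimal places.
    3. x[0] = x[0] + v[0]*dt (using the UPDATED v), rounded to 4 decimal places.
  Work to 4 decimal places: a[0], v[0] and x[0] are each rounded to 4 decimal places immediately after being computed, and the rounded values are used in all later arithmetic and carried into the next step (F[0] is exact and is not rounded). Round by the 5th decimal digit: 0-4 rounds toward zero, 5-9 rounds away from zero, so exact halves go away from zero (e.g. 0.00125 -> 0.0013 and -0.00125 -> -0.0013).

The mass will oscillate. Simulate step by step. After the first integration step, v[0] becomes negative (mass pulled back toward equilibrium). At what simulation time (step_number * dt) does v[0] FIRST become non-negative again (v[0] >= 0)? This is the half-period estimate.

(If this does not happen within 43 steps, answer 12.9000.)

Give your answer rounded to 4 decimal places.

Answer: 3.0000

Derivation:
Step 0: x=[8.3000] v=[0.0000]
Step 1: x=[8.0268] v=[-0.9107]
Step 2: x=[7.5102] v=[-1.7219]
Step 3: x=[6.8067] v=[-2.3449]
Step 4: x=[5.9932] v=[-2.7116]
Step 5: x=[5.1586] v=[-2.7820]
Step 6: x=[4.3941] v=[-2.5484]
Step 7: x=[3.7832] v=[-2.0362]
Step 8: x=[3.3928] v=[-1.3015]
Step 9: x=[3.2654] v=[-0.4246]
Step 10: x=[3.4150] v=[0.4987]
First v>=0 after going negative at step 10, time=3.0000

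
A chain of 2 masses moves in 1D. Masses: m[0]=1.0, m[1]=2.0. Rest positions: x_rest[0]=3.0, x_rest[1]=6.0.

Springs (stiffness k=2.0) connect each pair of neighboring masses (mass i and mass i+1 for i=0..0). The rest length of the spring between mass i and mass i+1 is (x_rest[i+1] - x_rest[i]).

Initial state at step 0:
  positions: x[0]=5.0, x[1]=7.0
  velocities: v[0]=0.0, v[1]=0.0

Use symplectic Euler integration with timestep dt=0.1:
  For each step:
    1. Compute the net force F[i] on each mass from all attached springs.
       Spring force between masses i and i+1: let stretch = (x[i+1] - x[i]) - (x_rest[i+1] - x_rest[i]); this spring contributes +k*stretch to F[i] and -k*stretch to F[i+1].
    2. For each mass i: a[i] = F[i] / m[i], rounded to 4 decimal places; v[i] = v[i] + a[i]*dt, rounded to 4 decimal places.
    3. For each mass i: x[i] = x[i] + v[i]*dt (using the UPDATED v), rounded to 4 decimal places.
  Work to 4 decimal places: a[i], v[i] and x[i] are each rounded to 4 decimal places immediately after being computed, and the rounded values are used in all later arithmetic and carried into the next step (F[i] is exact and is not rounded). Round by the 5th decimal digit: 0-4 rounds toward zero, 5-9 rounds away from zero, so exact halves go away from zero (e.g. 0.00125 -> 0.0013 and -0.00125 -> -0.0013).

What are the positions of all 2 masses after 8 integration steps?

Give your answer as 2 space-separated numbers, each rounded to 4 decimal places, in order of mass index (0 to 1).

Answer: 4.3979 7.3011

Derivation:
Step 0: x=[5.0000 7.0000] v=[0.0000 0.0000]
Step 1: x=[4.9800 7.0100] v=[-0.2000 0.1000]
Step 2: x=[4.9406 7.0297] v=[-0.3940 0.1970]
Step 3: x=[4.8830 7.0585] v=[-0.5762 0.2881]
Step 4: x=[4.8089 7.0956] v=[-0.7411 0.3706]
Step 5: x=[4.7205 7.1398] v=[-0.8838 0.4419]
Step 6: x=[4.6205 7.1898] v=[-0.9999 0.5000]
Step 7: x=[4.5119 7.2441] v=[-1.0860 0.5431]
Step 8: x=[4.3979 7.3011] v=[-1.1396 0.5699]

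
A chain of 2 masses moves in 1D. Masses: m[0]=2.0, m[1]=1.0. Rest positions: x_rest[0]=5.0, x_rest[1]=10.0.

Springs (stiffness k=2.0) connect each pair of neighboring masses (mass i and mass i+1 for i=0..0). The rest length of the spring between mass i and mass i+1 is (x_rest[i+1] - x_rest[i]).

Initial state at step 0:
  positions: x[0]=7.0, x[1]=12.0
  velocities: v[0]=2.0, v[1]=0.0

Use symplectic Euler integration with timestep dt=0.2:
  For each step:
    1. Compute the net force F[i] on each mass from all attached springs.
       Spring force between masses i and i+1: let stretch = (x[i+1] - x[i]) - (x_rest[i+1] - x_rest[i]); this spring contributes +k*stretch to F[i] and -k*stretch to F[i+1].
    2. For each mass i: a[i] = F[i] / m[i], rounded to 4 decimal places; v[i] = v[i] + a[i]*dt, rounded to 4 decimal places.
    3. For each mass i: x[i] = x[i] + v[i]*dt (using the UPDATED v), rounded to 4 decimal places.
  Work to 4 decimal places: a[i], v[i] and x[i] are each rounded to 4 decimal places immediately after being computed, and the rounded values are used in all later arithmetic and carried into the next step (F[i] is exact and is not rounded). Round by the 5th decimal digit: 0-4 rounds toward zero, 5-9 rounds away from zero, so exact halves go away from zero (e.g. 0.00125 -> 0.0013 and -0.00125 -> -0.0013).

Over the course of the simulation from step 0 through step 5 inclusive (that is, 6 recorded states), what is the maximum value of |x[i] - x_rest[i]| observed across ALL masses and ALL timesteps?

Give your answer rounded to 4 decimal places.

Step 0: x=[7.0000 12.0000] v=[2.0000 0.0000]
Step 1: x=[7.4000 12.0000] v=[2.0000 0.0000]
Step 2: x=[7.7840 12.0320] v=[1.9200 0.1600]
Step 3: x=[8.1379 12.1242] v=[1.7696 0.4608]
Step 4: x=[8.4513 12.2975] v=[1.5669 0.8663]
Step 5: x=[8.7185 12.5631] v=[1.3361 1.3278]
Max displacement = 3.7185

Answer: 3.7185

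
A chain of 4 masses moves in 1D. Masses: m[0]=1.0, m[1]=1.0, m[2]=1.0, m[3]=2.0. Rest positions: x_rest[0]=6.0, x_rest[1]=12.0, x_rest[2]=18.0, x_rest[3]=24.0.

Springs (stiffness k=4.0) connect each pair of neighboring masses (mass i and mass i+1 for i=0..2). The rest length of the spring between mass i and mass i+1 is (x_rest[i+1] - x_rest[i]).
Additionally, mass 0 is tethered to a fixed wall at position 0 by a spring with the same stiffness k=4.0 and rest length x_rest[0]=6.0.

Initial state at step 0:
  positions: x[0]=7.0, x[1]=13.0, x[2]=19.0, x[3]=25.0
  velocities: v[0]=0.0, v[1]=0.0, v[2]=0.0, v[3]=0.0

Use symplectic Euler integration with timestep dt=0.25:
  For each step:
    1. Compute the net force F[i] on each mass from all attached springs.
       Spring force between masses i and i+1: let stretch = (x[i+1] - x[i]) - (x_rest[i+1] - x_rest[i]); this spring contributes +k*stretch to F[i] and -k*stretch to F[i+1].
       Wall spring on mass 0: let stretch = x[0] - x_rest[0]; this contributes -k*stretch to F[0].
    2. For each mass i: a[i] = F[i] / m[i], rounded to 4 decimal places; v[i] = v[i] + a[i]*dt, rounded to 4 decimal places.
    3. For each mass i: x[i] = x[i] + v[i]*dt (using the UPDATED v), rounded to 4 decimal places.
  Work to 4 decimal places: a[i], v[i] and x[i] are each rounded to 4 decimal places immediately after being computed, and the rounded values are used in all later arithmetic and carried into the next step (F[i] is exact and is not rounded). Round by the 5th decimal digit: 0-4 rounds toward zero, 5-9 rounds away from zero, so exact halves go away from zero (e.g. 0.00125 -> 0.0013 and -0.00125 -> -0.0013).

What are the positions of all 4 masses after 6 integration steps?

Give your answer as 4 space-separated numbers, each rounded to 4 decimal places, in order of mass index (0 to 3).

Answer: 5.9795 11.8896 18.4830 24.9435

Derivation:
Step 0: x=[7.0000 13.0000 19.0000 25.0000] v=[0.0000 0.0000 0.0000 0.0000]
Step 1: x=[6.7500 13.0000 19.0000 25.0000] v=[-1.0000 0.0000 0.0000 0.0000]
Step 2: x=[6.3750 12.9375 19.0000 25.0000] v=[-1.5000 -0.2500 0.0000 0.0000]
Step 3: x=[6.0469 12.7500 18.9844 25.0000] v=[-1.3125 -0.7500 -0.0625 0.0000]
Step 4: x=[5.8828 12.4453 18.9141 24.9981] v=[-0.6563 -1.2187 -0.2813 -0.0078]
Step 5: x=[5.8887 12.1172 18.7476 24.9857] v=[0.0234 -1.3124 -0.6661 -0.0498]
Step 6: x=[5.9795 11.8896 18.4830 24.9435] v=[0.3632 -0.9105 -1.0584 -0.1689]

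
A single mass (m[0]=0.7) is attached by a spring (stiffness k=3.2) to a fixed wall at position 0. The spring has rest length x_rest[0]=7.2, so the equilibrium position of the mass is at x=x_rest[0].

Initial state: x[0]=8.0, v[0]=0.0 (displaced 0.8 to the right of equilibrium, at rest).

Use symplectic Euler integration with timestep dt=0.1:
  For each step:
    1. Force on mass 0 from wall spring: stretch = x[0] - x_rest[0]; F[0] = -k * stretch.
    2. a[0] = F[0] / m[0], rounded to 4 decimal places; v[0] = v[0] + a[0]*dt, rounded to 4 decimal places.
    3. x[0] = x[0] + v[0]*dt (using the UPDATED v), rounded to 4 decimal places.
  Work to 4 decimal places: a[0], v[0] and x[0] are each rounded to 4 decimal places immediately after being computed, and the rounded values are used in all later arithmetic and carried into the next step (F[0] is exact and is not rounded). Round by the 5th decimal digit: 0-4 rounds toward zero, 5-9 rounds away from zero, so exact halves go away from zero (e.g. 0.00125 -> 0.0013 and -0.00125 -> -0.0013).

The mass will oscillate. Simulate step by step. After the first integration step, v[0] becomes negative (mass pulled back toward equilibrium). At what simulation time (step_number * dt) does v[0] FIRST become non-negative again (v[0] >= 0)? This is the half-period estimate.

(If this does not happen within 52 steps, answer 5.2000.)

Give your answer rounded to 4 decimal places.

Step 0: x=[8.0000] v=[0.0000]
Step 1: x=[7.9634] v=[-0.3657]
Step 2: x=[7.8919] v=[-0.7147]
Step 3: x=[7.7888] v=[-1.0310]
Step 4: x=[7.6588] v=[-1.3002]
Step 5: x=[7.5078] v=[-1.5099]
Step 6: x=[7.3427] v=[-1.6506]
Step 7: x=[7.1711] v=[-1.7158]
Step 8: x=[7.0008] v=[-1.7026]
Step 9: x=[6.8397] v=[-1.6115]
Step 10: x=[6.6950] v=[-1.4468]
Step 11: x=[6.5734] v=[-1.2159]
Step 12: x=[6.4805] v=[-0.9295]
Step 13: x=[6.4204] v=[-0.6006]
Step 14: x=[6.3960] v=[-0.2442]
Step 15: x=[6.4083] v=[0.1233]
First v>=0 after going negative at step 15, time=1.5000

Answer: 1.5000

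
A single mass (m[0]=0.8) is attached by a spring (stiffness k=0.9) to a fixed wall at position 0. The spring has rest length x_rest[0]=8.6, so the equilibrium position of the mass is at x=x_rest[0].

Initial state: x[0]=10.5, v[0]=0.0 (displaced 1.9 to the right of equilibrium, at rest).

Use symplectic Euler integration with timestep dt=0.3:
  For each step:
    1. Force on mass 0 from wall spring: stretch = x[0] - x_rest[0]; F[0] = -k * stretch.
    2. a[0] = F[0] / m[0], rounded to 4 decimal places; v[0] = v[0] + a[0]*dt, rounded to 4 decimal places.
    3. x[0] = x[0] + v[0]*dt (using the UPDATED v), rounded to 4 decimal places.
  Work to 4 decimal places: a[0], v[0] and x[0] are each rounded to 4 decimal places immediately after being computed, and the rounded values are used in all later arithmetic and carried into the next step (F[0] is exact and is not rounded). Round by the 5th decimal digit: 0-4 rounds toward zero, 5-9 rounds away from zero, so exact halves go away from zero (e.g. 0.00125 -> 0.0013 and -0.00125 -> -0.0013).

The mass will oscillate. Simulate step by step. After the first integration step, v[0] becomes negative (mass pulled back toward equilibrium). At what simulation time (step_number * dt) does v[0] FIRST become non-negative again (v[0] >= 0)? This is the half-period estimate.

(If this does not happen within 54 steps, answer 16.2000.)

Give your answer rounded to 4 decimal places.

Answer: 3.0000

Derivation:
Step 0: x=[10.5000] v=[0.0000]
Step 1: x=[10.3076] v=[-0.6413]
Step 2: x=[9.9423] v=[-1.2176]
Step 3: x=[9.4411] v=[-1.6706]
Step 4: x=[8.8548] v=[-1.9545]
Step 5: x=[8.2427] v=[-2.0405]
Step 6: x=[7.6667] v=[-1.9199]
Step 7: x=[7.1852] v=[-1.6049]
Step 8: x=[6.8470] v=[-1.1274]
Step 9: x=[6.6863] v=[-0.5358]
Step 10: x=[6.7193] v=[0.1101]
First v>=0 after going negative at step 10, time=3.0000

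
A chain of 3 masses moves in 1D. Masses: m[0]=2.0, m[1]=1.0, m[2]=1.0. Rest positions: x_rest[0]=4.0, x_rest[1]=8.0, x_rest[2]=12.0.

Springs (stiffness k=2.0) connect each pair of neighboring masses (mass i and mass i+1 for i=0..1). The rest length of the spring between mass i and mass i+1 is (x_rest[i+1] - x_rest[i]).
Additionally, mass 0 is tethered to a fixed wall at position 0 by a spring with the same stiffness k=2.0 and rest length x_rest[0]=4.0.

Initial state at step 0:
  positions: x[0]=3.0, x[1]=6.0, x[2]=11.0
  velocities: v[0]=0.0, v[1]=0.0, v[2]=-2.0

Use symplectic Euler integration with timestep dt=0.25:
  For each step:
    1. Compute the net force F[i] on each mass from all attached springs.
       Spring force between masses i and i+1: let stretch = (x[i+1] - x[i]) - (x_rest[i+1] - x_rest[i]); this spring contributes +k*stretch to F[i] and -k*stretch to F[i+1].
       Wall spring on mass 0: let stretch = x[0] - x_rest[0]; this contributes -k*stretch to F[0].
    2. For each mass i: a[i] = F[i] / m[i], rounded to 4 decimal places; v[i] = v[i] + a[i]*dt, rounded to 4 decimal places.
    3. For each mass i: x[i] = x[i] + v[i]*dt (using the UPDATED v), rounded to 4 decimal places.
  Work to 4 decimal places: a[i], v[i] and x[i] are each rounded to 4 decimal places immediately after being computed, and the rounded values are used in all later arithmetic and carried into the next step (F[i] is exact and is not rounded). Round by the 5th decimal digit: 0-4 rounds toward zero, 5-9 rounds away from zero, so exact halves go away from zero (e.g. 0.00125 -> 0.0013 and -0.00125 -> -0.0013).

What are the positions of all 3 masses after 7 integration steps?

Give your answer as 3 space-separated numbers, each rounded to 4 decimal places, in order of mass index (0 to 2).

Step 0: x=[3.0000 6.0000 11.0000] v=[0.0000 0.0000 -2.0000]
Step 1: x=[3.0000 6.2500 10.3750] v=[0.0000 1.0000 -2.5000]
Step 2: x=[3.0156 6.6094 9.7344] v=[0.0625 1.4375 -2.5625]
Step 3: x=[3.0674 6.9102 9.2032] v=[0.2071 1.2031 -2.1250]
Step 4: x=[3.1677 7.0173 8.8853] v=[0.4010 0.4282 -1.2715]
Step 5: x=[3.3106 6.8767 8.8339] v=[0.5715 -0.5626 -0.2055]
Step 6: x=[3.4695 6.5349 9.0379] v=[0.6354 -1.3671 0.8159]
Step 7: x=[3.6031 6.1228 9.4290] v=[0.5344 -1.6483 1.5644]

Answer: 3.6031 6.1228 9.4290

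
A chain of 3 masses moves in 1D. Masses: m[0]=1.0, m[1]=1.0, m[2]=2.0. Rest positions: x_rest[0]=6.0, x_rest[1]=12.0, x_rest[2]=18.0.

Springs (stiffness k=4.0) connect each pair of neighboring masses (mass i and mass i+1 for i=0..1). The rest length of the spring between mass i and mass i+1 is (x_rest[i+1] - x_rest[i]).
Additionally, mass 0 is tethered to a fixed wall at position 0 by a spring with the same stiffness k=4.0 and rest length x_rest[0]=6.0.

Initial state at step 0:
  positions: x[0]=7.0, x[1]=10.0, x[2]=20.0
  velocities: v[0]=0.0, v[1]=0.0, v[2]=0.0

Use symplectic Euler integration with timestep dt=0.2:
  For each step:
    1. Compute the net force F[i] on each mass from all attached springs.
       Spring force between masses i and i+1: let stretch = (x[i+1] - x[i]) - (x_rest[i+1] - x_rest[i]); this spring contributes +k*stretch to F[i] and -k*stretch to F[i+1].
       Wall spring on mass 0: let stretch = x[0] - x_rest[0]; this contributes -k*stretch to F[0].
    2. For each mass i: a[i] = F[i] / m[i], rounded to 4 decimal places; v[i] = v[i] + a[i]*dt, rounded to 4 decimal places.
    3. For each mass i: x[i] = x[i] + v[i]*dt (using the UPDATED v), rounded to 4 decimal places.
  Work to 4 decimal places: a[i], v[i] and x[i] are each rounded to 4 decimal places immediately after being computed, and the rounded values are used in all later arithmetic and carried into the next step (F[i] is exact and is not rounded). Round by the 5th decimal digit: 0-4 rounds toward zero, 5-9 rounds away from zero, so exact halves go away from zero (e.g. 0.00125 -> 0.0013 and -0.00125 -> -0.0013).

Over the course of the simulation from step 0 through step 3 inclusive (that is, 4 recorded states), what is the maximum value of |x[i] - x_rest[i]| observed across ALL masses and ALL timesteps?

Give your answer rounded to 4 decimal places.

Step 0: x=[7.0000 10.0000 20.0000] v=[0.0000 0.0000 0.0000]
Step 1: x=[6.3600 11.1200 19.6800] v=[-3.2000 5.6000 -1.6000]
Step 2: x=[5.4640 12.8480 19.1552] v=[-4.4800 8.6400 -2.6240]
Step 3: x=[4.8752 14.4037 18.6058] v=[-2.9440 7.7786 -2.7469]
Max displacement = 2.4037

Answer: 2.4037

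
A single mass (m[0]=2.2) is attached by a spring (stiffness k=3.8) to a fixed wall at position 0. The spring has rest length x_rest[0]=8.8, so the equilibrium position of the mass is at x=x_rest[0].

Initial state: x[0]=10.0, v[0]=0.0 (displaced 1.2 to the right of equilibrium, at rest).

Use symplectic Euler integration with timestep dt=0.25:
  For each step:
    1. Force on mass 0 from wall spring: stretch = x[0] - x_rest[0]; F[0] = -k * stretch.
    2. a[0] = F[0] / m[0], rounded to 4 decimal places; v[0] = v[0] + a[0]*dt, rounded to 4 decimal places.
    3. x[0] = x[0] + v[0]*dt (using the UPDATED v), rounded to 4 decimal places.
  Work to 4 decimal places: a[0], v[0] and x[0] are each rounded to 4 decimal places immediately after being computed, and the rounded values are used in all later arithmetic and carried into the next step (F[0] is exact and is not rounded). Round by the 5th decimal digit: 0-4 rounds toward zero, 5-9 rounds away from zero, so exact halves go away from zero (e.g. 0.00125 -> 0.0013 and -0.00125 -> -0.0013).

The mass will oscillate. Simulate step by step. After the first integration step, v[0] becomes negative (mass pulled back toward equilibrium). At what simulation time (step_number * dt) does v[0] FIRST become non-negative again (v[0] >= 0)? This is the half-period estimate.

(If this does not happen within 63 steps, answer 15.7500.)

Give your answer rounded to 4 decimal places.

Step 0: x=[10.0000] v=[0.0000]
Step 1: x=[9.8705] v=[-0.5182]
Step 2: x=[9.6254] v=[-0.9805]
Step 3: x=[9.2912] v=[-1.3369]
Step 4: x=[8.9040] v=[-1.5490]
Step 5: x=[8.5055] v=[-1.5939]
Step 6: x=[8.1388] v=[-1.4667]
Step 7: x=[7.8435] v=[-1.1812]
Step 8: x=[7.6515] v=[-0.7682]
Step 9: x=[7.5834] v=[-0.2723]
Step 10: x=[7.6467] v=[0.2531]
First v>=0 after going negative at step 10, time=2.5000

Answer: 2.5000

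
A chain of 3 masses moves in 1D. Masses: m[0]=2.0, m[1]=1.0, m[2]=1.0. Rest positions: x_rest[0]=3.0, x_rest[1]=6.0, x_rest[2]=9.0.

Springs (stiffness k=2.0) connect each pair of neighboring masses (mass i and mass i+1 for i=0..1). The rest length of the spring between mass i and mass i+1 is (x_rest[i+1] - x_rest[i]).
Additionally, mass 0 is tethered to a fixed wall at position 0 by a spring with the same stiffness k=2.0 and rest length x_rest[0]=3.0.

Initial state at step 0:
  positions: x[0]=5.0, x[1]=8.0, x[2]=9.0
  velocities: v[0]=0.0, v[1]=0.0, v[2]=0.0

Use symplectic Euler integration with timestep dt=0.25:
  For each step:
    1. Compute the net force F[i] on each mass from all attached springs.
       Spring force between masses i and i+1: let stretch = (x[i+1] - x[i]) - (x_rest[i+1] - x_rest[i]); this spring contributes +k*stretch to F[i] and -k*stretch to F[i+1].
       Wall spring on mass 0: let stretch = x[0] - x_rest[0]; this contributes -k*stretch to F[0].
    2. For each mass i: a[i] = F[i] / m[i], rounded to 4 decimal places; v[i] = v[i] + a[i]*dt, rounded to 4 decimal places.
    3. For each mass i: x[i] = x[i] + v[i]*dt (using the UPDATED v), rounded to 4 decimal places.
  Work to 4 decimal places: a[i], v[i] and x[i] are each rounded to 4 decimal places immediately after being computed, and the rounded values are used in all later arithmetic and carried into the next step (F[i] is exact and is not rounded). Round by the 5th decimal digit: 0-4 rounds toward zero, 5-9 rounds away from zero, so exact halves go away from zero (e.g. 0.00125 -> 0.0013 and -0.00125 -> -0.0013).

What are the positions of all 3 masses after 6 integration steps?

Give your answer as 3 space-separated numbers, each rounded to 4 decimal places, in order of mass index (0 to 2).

Answer: 2.6903 6.3196 11.1192

Derivation:
Step 0: x=[5.0000 8.0000 9.0000] v=[0.0000 0.0000 0.0000]
Step 1: x=[4.8750 7.7500 9.2500] v=[-0.5000 -1.0000 1.0000]
Step 2: x=[4.6250 7.3281 9.6875] v=[-1.0000 -1.6875 1.7500]
Step 3: x=[4.2549 6.8633 10.2051] v=[-1.4805 -1.8594 2.0703]
Step 4: x=[3.7819 6.4901 10.6800] v=[-1.8921 -1.4927 1.8994]
Step 5: x=[3.2418 6.3021 11.0061] v=[-2.1605 -0.7519 1.3045]
Step 6: x=[2.6903 6.3196 11.1192] v=[-2.2059 0.0700 0.4525]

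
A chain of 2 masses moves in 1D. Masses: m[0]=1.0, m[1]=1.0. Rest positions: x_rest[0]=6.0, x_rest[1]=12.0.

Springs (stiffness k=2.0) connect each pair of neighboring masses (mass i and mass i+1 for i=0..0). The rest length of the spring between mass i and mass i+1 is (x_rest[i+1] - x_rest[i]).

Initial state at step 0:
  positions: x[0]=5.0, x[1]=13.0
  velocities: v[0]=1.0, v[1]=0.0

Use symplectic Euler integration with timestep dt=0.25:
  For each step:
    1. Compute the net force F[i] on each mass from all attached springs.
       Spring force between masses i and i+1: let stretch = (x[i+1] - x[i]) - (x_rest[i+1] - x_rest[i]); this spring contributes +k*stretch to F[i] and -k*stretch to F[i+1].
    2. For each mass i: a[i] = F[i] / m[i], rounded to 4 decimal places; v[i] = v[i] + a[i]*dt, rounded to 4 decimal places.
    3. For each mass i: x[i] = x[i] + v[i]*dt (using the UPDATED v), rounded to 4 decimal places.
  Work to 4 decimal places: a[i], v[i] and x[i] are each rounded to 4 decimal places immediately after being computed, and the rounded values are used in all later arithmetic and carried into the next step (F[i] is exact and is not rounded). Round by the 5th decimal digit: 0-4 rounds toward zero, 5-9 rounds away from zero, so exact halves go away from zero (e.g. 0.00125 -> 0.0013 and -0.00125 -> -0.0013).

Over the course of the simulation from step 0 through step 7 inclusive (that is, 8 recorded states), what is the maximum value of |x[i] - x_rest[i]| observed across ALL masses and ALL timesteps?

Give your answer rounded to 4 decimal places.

Answer: 1.8006

Derivation:
Step 0: x=[5.0000 13.0000] v=[1.0000 0.0000]
Step 1: x=[5.5000 12.7500] v=[2.0000 -1.0000]
Step 2: x=[6.1563 12.3438] v=[2.6250 -1.6250]
Step 3: x=[6.8360 11.9141] v=[2.7188 -1.7188]
Step 4: x=[7.4005 11.5996] v=[2.2579 -1.2579]
Step 5: x=[7.7399 11.5102] v=[1.3575 -0.3575]
Step 6: x=[7.8006 11.6996] v=[0.2427 0.7574]
Step 7: x=[7.5987 12.1516] v=[-0.8078 1.8079]
Max displacement = 1.8006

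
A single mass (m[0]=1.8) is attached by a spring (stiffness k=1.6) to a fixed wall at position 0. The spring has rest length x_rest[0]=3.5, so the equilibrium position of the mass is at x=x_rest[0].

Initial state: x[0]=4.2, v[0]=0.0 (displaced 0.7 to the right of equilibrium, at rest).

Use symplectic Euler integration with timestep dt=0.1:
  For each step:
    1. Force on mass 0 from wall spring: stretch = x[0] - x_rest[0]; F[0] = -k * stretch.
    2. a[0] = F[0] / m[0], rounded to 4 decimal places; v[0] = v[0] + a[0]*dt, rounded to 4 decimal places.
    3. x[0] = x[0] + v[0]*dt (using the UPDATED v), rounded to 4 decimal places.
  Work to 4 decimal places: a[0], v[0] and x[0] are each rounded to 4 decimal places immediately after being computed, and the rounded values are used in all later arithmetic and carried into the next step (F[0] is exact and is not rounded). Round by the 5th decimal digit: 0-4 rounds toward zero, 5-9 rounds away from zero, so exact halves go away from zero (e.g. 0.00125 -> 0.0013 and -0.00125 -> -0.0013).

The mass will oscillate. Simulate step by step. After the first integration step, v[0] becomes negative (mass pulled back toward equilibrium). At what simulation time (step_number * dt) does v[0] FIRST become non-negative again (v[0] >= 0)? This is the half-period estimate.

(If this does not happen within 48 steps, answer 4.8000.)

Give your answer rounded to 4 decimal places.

Step 0: x=[4.2000] v=[0.0000]
Step 1: x=[4.1938] v=[-0.0622]
Step 2: x=[4.1814] v=[-0.1239]
Step 3: x=[4.1630] v=[-0.1845]
Step 4: x=[4.1387] v=[-0.2434]
Step 5: x=[4.1087] v=[-0.3002]
Step 6: x=[4.0733] v=[-0.3543]
Step 7: x=[4.0328] v=[-0.4053]
Step 8: x=[3.9875] v=[-0.4527]
Step 9: x=[3.9379] v=[-0.4960]
Step 10: x=[3.8844] v=[-0.5349]
Step 11: x=[3.8275] v=[-0.5691]
Step 12: x=[3.7677] v=[-0.5982]
Step 13: x=[3.7055] v=[-0.6220]
Step 14: x=[3.6415] v=[-0.6403]
Step 15: x=[3.5762] v=[-0.6529]
Step 16: x=[3.5102] v=[-0.6597]
Step 17: x=[3.4441] v=[-0.6606]
Step 18: x=[3.3785] v=[-0.6556]
Step 19: x=[3.3140] v=[-0.6448]
Step 20: x=[3.2512] v=[-0.6283]
Step 21: x=[3.1906] v=[-0.6062]
Step 22: x=[3.1327] v=[-0.5787]
Step 23: x=[3.0781] v=[-0.5461]
Step 24: x=[3.0272] v=[-0.5086]
Step 25: x=[2.9805] v=[-0.4666]
Step 26: x=[2.9385] v=[-0.4204]
Step 27: x=[2.9015] v=[-0.3705]
Step 28: x=[2.8698] v=[-0.3173]
Step 29: x=[2.8437] v=[-0.2613]
Step 30: x=[2.8234] v=[-0.2030]
Step 31: x=[2.8091] v=[-0.1429]
Step 32: x=[2.8010] v=[-0.0815]
Step 33: x=[2.7991] v=[-0.0194]
Step 34: x=[2.8034] v=[0.0429]
First v>=0 after going negative at step 34, time=3.4000

Answer: 3.4000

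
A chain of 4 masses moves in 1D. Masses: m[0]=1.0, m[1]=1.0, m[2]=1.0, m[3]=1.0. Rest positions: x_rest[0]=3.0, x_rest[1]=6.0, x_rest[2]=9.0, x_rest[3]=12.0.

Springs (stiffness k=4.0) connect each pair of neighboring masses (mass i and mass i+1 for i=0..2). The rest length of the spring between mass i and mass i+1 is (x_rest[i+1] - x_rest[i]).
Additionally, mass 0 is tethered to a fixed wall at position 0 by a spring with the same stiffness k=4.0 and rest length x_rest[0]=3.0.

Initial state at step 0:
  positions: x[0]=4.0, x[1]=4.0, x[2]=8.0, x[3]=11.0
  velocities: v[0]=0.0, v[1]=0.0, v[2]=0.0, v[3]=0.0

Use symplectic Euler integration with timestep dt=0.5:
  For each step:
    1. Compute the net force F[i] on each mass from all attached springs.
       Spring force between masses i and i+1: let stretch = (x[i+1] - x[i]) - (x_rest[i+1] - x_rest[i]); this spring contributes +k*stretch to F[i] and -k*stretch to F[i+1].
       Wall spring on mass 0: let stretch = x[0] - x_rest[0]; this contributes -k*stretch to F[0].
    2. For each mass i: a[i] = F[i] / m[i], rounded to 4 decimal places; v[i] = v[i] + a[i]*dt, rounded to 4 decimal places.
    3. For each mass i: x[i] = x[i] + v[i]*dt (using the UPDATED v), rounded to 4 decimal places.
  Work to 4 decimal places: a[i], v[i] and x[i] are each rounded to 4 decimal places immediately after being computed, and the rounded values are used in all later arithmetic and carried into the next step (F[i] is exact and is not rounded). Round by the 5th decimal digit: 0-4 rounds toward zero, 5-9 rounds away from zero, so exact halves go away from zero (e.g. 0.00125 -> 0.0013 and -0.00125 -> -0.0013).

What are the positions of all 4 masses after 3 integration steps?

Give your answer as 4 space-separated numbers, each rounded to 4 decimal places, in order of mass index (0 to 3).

Step 0: x=[4.0000 4.0000 8.0000 11.0000] v=[0.0000 0.0000 0.0000 0.0000]
Step 1: x=[0.0000 8.0000 7.0000 11.0000] v=[-8.0000 8.0000 -2.0000 0.0000]
Step 2: x=[4.0000 3.0000 11.0000 10.0000] v=[8.0000 -10.0000 8.0000 -2.0000]
Step 3: x=[3.0000 7.0000 6.0000 13.0000] v=[-2.0000 8.0000 -10.0000 6.0000]

Answer: 3.0000 7.0000 6.0000 13.0000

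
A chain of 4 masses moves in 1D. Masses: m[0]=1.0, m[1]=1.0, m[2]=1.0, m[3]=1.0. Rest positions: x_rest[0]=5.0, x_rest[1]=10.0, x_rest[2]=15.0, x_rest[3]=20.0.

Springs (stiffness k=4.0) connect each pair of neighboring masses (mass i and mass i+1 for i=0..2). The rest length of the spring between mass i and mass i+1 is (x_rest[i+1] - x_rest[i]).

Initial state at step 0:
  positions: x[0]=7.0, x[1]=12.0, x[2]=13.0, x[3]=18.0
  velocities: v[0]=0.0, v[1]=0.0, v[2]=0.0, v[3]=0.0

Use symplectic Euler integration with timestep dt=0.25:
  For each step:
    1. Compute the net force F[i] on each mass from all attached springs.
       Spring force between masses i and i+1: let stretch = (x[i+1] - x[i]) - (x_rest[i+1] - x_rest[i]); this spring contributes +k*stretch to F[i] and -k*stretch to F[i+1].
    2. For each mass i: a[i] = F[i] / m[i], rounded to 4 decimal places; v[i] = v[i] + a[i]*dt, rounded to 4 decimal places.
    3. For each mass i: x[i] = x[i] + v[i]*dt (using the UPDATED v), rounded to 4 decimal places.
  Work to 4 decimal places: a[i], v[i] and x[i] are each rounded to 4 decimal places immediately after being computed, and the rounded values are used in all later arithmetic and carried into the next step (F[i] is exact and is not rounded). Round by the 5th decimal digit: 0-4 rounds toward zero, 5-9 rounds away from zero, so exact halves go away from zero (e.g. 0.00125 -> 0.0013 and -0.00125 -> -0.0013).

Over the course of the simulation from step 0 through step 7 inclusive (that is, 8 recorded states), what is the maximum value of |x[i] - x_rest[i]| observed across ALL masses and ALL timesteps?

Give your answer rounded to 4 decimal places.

Answer: 2.6642

Derivation:
Step 0: x=[7.0000 12.0000 13.0000 18.0000] v=[0.0000 0.0000 0.0000 0.0000]
Step 1: x=[7.0000 11.0000 14.0000 18.0000] v=[0.0000 -4.0000 4.0000 0.0000]
Step 2: x=[6.7500 9.7500 15.2500 18.2500] v=[-1.0000 -5.0000 5.0000 1.0000]
Step 3: x=[6.0000 9.1250 15.8750 19.0000] v=[-3.0000 -2.5000 2.5000 3.0000]
Step 4: x=[4.7813 9.4063 15.5938 20.2188] v=[-4.8750 1.1250 -1.1250 4.8750]
Step 5: x=[3.4688 10.0782 14.9219 21.5313] v=[-5.2500 2.6875 -2.6875 5.2500]
Step 6: x=[2.5587 10.3087 14.6915 22.4415] v=[-3.6406 0.9218 -0.9218 3.6406]
Step 7: x=[2.3361 9.6974 15.3029 22.6642] v=[-0.8906 -2.4454 2.4454 0.8906]
Max displacement = 2.6642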